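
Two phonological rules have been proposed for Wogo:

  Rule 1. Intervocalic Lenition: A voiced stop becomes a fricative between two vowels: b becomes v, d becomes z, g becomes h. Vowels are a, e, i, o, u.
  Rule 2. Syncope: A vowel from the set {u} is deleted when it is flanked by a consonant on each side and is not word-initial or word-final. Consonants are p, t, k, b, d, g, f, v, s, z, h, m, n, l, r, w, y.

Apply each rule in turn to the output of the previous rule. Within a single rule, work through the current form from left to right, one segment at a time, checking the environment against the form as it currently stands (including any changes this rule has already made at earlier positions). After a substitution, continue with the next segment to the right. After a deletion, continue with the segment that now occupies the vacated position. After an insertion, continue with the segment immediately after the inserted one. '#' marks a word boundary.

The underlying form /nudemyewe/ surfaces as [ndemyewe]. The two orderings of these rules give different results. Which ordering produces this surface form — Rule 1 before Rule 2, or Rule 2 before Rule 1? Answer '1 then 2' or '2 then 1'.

2 then 1

Order 1 then 2:
  1 Intervocalic Lenition: [nudemyewe] → [nuzemyewe]
  2 Syncope: [nuzemyewe] → [nzemyewe]
  result: [nzemyewe]
Order 2 then 1:
  2 Syncope: [nudemyewe] → [ndemyewe]
  1 Intervocalic Lenition: no change — [ndemyewe]
  result: [ndemyewe]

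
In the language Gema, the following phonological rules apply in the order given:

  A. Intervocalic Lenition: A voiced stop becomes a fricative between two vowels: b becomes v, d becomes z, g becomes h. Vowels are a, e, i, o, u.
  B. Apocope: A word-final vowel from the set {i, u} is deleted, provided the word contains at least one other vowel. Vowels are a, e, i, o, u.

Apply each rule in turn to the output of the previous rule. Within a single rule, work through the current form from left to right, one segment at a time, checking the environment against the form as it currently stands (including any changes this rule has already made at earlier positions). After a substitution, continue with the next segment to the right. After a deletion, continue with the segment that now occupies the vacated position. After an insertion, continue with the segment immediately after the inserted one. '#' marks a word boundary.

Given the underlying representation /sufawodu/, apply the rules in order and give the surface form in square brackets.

[sufawoz]

A Intervocalic Lenition: [sufawodu] → [sufawozu]
B Apocope: [sufawozu] → [sufawoz]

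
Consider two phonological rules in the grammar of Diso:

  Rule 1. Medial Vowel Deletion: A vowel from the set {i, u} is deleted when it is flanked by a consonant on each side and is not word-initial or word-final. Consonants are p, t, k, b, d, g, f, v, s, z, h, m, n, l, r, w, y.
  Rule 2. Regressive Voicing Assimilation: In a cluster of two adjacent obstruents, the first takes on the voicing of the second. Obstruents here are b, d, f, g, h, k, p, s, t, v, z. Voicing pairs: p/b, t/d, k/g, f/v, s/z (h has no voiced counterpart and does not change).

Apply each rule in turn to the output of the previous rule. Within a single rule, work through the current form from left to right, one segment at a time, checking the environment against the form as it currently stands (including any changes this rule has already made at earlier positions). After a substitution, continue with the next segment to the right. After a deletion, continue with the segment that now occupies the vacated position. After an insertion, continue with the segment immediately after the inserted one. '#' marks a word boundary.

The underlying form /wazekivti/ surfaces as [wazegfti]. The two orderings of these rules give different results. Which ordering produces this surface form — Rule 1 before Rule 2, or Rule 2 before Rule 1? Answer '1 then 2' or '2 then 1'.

1 then 2

Order 1 then 2:
  1 Medial Vowel Deletion: [wazekivti] → [wazekvti]
  2 Regressive Voicing Assimilation: [wazekvti] → [wazegfti]
  result: [wazegfti]
Order 2 then 1:
  2 Regressive Voicing Assimilation: [wazekivti] → [wazekifti]
  1 Medial Vowel Deletion: [wazekifti] → [wazekfti]
  result: [wazekfti]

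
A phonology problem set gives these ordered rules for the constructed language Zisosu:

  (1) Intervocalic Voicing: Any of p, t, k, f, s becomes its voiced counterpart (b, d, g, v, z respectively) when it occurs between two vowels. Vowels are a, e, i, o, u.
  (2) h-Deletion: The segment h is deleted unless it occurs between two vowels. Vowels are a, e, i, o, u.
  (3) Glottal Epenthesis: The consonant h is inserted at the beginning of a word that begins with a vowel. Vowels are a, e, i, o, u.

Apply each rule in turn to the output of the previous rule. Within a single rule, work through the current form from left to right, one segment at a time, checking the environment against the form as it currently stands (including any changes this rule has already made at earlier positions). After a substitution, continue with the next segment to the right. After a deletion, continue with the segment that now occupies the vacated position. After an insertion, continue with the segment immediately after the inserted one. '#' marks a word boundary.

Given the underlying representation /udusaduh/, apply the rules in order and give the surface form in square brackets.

(1) Intervocalic Voicing: [udusaduh] → [uduzaduh]
(2) h-Deletion: [uduzaduh] → [uduzadu]
(3) Glottal Epenthesis: [uduzadu] → [huduzadu]

[huduzadu]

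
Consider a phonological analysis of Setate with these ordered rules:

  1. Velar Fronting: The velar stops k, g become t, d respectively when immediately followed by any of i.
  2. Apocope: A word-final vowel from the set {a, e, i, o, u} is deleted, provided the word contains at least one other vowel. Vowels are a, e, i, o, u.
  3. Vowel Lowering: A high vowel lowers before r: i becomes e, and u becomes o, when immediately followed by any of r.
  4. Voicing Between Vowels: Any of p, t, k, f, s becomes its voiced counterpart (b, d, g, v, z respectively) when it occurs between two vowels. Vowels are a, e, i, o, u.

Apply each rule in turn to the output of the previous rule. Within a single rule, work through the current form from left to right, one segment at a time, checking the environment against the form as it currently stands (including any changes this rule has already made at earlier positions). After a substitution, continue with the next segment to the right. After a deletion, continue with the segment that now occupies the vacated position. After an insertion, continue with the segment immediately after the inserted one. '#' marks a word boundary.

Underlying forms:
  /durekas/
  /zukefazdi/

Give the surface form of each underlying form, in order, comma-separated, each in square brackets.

/durekas/:
  1 Velar Fronting: no change — [durekas]
  2 Apocope: no change — [durekas]
  3 Vowel Lowering: [durekas] → [dorekas]
  4 Voicing Between Vowels: [dorekas] → [doregas]
/zukefazdi/:
  1 Velar Fronting: no change — [zukefazdi]
  2 Apocope: [zukefazdi] → [zukefazd]
  3 Vowel Lowering: no change — [zukefazd]
  4 Voicing Between Vowels: [zukefazd] → [zugevazd]

[doregas], [zugevazd]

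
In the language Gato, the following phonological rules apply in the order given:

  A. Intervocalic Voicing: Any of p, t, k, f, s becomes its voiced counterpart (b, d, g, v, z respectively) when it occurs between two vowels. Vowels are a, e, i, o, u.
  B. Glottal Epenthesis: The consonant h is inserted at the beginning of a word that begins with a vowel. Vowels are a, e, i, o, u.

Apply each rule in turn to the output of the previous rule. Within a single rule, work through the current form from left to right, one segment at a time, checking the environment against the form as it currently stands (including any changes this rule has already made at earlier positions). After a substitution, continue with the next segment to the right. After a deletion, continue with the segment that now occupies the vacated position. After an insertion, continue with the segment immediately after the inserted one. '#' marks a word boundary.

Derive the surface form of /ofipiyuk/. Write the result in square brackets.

[hovibiyuk]

A Intervocalic Voicing: [ofipiyuk] → [ovibiyuk]
B Glottal Epenthesis: [ovibiyuk] → [hovibiyuk]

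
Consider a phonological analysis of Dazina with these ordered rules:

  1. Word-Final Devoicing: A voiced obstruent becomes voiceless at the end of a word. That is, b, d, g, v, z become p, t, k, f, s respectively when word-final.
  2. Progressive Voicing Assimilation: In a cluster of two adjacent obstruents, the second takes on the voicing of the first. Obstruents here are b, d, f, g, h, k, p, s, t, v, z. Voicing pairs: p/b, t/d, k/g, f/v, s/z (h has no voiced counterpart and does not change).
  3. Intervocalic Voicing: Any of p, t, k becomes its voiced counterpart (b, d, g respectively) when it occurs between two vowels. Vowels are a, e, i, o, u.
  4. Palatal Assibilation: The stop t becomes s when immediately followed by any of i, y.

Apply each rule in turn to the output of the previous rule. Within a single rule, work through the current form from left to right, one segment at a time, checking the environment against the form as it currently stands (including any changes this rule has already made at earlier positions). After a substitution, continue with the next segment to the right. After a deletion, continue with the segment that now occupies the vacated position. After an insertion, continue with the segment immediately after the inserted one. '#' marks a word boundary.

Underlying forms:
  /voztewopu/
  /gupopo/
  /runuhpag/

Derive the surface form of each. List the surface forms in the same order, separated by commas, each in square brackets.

/voztewopu/:
  1 Word-Final Devoicing: no change — [voztewopu]
  2 Progressive Voicing Assimilation: [voztewopu] → [vozdewopu]
  3 Intervocalic Voicing: [vozdewopu] → [vozdewobu]
  4 Palatal Assibilation: no change — [vozdewobu]
/gupopo/:
  1 Word-Final Devoicing: no change — [gupopo]
  2 Progressive Voicing Assimilation: no change — [gupopo]
  3 Intervocalic Voicing: [gupopo] → [gubobo]
  4 Palatal Assibilation: no change — [gubobo]
/runuhpag/:
  1 Word-Final Devoicing: [runuhpag] → [runuhpak]
  2 Progressive Voicing Assimilation: no change — [runuhpak]
  3 Intervocalic Voicing: no change — [runuhpak]
  4 Palatal Assibilation: no change — [runuhpak]

[vozdewobu], [gubobo], [runuhpak]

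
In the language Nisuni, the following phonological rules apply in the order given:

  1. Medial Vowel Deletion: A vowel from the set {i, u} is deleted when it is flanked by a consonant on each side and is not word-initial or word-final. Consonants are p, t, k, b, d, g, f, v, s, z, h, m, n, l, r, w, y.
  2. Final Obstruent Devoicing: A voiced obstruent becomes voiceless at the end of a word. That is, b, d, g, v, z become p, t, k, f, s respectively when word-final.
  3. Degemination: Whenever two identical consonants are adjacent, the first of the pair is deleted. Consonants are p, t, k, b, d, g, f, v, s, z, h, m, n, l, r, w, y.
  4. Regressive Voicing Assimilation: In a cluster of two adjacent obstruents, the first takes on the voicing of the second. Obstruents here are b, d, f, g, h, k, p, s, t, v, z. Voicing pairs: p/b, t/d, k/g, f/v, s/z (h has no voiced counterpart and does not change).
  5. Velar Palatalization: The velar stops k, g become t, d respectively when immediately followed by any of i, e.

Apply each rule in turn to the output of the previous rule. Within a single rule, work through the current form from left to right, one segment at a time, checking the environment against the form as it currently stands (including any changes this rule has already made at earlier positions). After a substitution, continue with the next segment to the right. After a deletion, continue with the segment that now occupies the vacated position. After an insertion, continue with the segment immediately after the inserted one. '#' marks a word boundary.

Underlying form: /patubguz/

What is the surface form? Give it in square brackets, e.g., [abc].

1 Medial Vowel Deletion: [patubguz] → [patbgz]
2 Final Obstruent Devoicing: [patbgz] → [patbgs]
3 Degemination: no change — [patbgs]
4 Regressive Voicing Assimilation: [patbgs] → [padbks]
5 Velar Palatalization: no change — [padbks]

[padbks]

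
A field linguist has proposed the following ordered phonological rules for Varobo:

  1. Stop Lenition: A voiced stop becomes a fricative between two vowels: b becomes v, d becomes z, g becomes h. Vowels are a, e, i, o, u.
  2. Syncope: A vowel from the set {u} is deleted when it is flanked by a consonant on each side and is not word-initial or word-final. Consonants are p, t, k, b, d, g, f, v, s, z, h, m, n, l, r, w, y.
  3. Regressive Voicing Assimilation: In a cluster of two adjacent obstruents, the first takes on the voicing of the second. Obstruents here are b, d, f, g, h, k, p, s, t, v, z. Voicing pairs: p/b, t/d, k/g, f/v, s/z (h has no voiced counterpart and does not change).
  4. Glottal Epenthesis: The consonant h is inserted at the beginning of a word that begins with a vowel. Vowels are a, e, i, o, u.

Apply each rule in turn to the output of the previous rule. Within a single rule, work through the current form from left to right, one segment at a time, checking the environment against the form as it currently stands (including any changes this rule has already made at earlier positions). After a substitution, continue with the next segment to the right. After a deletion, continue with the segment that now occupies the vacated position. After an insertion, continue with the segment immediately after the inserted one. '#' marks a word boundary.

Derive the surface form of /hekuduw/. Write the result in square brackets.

1 Stop Lenition: [hekuduw] → [hekuzuw]
2 Syncope: [hekuzuw] → [hekzw]
3 Regressive Voicing Assimilation: [hekzw] → [hegzw]
4 Glottal Epenthesis: no change — [hegzw]

[hegzw]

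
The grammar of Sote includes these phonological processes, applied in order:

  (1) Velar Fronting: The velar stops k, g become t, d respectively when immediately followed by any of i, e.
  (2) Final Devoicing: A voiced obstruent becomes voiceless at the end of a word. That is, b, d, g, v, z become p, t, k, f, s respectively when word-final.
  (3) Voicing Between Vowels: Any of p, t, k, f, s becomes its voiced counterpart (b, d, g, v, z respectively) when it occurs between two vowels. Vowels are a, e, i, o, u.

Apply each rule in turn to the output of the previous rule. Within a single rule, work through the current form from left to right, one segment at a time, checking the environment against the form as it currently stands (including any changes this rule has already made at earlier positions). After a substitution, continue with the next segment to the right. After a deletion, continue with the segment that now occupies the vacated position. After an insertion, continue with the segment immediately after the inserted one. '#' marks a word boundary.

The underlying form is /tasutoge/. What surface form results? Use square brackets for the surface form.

[tazudode]

(1) Velar Fronting: [tasutoge] → [tasutode]
(2) Final Devoicing: no change — [tasutode]
(3) Voicing Between Vowels: [tasutode] → [tazudode]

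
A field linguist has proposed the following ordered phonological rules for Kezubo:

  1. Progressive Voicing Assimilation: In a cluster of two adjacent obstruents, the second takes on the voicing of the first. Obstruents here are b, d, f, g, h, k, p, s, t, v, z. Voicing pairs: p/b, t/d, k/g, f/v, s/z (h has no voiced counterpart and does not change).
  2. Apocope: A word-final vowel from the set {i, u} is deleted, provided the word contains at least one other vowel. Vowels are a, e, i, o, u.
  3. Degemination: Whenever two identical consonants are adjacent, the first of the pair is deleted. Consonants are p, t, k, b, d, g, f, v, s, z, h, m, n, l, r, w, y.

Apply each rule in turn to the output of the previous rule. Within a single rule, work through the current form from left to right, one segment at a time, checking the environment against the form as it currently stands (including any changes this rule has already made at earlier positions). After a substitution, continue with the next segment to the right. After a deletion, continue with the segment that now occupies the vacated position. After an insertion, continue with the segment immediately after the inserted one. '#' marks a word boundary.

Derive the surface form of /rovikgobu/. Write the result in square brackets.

1 Progressive Voicing Assimilation: [rovikgobu] → [rovikkobu]
2 Apocope: [rovikkobu] → [rovikkob]
3 Degemination: [rovikkob] → [rovikob]

[rovikob]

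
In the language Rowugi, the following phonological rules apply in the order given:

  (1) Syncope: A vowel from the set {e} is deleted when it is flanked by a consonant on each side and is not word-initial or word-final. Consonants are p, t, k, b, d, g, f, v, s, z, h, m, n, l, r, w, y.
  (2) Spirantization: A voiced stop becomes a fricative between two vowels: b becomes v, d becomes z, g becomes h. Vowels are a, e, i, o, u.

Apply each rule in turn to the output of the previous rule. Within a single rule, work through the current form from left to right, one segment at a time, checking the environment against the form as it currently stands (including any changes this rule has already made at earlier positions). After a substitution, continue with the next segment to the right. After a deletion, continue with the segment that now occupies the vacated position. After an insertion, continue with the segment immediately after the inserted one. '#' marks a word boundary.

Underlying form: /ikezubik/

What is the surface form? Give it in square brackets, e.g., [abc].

[ikzuvik]

(1) Syncope: [ikezubik] → [ikzubik]
(2) Spirantization: [ikzubik] → [ikzuvik]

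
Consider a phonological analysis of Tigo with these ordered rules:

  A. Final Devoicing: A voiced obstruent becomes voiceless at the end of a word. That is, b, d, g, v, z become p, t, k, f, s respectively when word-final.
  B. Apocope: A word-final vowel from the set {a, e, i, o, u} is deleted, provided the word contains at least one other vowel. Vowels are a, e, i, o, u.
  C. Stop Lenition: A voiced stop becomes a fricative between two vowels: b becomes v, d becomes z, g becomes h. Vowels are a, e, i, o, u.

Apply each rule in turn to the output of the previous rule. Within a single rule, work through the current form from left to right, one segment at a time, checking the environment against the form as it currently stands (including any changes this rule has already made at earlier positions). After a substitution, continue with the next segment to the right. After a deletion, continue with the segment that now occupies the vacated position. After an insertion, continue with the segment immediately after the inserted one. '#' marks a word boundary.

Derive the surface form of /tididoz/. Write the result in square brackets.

A Final Devoicing: [tididoz] → [tididos]
B Apocope: no change — [tididos]
C Stop Lenition: [tididos] → [tizizos]

[tizizos]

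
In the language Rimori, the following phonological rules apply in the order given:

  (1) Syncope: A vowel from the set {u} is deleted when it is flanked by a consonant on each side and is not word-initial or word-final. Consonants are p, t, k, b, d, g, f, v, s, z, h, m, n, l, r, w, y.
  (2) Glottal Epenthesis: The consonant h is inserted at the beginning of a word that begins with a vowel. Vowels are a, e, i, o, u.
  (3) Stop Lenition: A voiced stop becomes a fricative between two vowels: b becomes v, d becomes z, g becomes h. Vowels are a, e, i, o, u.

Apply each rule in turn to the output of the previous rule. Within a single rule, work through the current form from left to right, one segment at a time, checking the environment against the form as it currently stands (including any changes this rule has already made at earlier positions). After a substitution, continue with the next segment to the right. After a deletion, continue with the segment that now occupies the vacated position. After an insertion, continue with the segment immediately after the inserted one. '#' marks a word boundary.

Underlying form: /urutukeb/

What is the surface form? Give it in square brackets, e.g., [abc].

[hurtkeb]

(1) Syncope: [urutukeb] → [urtkeb]
(2) Glottal Epenthesis: [urtkeb] → [hurtkeb]
(3) Stop Lenition: no change — [hurtkeb]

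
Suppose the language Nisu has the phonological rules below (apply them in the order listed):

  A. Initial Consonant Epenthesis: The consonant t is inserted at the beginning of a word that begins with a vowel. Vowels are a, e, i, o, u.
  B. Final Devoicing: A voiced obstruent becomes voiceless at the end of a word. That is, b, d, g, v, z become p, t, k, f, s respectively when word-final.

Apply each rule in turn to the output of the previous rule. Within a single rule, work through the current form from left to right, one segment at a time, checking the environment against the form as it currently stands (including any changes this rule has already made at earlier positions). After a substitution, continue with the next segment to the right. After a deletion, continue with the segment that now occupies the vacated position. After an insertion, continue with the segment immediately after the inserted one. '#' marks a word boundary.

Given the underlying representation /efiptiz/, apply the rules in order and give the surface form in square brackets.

[tefiptis]

A Initial Consonant Epenthesis: [efiptiz] → [tefiptiz]
B Final Devoicing: [tefiptiz] → [tefiptis]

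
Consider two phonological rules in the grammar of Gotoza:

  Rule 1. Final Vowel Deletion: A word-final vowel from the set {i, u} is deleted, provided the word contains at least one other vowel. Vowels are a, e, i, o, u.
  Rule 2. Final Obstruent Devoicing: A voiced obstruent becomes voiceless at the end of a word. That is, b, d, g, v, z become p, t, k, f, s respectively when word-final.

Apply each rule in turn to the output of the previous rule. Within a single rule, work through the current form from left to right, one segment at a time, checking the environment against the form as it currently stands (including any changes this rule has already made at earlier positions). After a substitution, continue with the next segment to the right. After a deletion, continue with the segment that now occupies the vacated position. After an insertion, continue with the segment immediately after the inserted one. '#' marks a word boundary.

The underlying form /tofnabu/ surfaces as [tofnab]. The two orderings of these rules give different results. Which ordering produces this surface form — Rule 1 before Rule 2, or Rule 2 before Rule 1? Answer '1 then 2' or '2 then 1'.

Order 1 then 2:
  1 Final Vowel Deletion: [tofnabu] → [tofnab]
  2 Final Obstruent Devoicing: [tofnab] → [tofnap]
  result: [tofnap]
Order 2 then 1:
  2 Final Obstruent Devoicing: no change — [tofnabu]
  1 Final Vowel Deletion: [tofnabu] → [tofnab]
  result: [tofnab]

2 then 1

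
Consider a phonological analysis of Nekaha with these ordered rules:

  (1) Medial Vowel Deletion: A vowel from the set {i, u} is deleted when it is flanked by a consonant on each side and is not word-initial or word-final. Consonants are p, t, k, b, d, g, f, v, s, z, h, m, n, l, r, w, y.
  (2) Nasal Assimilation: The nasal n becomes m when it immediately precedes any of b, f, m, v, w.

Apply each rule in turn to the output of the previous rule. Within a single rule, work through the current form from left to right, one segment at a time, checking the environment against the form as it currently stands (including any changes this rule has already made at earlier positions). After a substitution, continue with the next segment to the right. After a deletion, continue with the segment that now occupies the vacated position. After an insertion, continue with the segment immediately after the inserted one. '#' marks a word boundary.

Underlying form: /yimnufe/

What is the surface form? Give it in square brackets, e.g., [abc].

[ymmfe]

(1) Medial Vowel Deletion: [yimnufe] → [ymnfe]
(2) Nasal Assimilation: [ymnfe] → [ymmfe]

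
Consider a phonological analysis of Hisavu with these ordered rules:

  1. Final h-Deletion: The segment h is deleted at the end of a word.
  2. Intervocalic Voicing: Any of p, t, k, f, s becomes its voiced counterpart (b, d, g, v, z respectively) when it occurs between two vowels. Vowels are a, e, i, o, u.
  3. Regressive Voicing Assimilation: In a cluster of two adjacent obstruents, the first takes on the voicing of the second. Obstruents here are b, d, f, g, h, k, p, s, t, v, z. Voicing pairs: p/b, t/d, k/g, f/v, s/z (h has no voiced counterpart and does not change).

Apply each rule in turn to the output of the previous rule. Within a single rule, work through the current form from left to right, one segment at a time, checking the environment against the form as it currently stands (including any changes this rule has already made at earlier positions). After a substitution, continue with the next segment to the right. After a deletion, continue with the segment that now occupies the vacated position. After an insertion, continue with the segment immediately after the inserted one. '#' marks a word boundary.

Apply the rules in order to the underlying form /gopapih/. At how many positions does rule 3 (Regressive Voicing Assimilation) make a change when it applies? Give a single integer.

1 Final h-Deletion: [gopapih] → [gopapi]
2 Intervocalic Voicing: [gopapi] → [gobabi]
3 Regressive Voicing Assimilation: no change — [gobabi]
Rule 3 changed 0 position(s).

0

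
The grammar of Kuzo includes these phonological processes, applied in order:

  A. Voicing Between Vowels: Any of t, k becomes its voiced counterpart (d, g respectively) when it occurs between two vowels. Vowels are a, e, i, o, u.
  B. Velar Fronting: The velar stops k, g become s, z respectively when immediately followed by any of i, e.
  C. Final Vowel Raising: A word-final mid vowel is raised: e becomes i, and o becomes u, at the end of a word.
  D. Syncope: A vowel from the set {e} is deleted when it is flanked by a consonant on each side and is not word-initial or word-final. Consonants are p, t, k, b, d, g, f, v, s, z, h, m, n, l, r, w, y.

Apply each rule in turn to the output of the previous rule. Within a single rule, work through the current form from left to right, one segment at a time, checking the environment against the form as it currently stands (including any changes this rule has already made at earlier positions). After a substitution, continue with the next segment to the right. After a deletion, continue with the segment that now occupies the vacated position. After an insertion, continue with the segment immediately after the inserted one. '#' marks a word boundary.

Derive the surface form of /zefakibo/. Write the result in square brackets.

[zfazibu]

A Voicing Between Vowels: [zefakibo] → [zefagibo]
B Velar Fronting: [zefagibo] → [zefazibo]
C Final Vowel Raising: [zefazibo] → [zefazibu]
D Syncope: [zefazibu] → [zfazibu]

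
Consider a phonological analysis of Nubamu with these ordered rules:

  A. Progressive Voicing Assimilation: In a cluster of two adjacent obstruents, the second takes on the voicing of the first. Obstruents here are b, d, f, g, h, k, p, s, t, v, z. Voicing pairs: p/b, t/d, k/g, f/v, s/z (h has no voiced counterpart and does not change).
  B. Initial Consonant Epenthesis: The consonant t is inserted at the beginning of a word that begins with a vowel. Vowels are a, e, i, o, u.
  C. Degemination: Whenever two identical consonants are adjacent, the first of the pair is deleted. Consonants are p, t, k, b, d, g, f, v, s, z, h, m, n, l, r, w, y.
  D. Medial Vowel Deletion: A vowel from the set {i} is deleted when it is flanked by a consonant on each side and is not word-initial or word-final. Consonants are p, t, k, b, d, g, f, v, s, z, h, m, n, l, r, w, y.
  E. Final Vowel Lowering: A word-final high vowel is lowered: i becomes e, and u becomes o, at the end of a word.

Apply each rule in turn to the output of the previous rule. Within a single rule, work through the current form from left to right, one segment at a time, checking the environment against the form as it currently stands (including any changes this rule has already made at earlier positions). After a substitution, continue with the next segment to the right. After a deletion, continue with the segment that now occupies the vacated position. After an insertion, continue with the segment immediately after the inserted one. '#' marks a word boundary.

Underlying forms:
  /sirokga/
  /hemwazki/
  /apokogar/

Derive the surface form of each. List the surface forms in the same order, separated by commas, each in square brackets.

[sroka], [hemwazge], [tapokogar]

/sirokga/:
  A Progressive Voicing Assimilation: [sirokga] → [sirokka]
  B Initial Consonant Epenthesis: no change — [sirokka]
  C Degemination: [sirokka] → [siroka]
  D Medial Vowel Deletion: [siroka] → [sroka]
  E Final Vowel Lowering: no change — [sroka]
/hemwazki/:
  A Progressive Voicing Assimilation: [hemwazki] → [hemwazgi]
  B Initial Consonant Epenthesis: no change — [hemwazgi]
  C Degemination: no change — [hemwazgi]
  D Medial Vowel Deletion: no change — [hemwazgi]
  E Final Vowel Lowering: [hemwazgi] → [hemwazge]
/apokogar/:
  A Progressive Voicing Assimilation: no change — [apokogar]
  B Initial Consonant Epenthesis: [apokogar] → [tapokogar]
  C Degemination: no change — [tapokogar]
  D Medial Vowel Deletion: no change — [tapokogar]
  E Final Vowel Lowering: no change — [tapokogar]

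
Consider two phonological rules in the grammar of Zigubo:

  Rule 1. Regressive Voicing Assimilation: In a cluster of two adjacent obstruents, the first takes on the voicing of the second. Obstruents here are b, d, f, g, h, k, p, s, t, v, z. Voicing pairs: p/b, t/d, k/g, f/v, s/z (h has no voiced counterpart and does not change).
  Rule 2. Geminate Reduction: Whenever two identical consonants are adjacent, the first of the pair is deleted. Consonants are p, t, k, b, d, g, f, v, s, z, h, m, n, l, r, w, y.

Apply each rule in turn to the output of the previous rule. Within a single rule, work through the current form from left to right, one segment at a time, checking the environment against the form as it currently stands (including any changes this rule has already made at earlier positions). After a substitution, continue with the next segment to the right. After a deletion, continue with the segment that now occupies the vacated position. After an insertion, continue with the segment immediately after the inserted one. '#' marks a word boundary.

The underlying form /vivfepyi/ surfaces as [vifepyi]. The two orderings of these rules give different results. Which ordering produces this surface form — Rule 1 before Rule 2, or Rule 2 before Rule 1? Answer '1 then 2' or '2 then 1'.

Order 1 then 2:
  1 Regressive Voicing Assimilation: [vivfepyi] → [viffepyi]
  2 Geminate Reduction: [viffepyi] → [vifepyi]
  result: [vifepyi]
Order 2 then 1:
  2 Geminate Reduction: no change — [vivfepyi]
  1 Regressive Voicing Assimilation: [vivfepyi] → [viffepyi]
  result: [viffepyi]

1 then 2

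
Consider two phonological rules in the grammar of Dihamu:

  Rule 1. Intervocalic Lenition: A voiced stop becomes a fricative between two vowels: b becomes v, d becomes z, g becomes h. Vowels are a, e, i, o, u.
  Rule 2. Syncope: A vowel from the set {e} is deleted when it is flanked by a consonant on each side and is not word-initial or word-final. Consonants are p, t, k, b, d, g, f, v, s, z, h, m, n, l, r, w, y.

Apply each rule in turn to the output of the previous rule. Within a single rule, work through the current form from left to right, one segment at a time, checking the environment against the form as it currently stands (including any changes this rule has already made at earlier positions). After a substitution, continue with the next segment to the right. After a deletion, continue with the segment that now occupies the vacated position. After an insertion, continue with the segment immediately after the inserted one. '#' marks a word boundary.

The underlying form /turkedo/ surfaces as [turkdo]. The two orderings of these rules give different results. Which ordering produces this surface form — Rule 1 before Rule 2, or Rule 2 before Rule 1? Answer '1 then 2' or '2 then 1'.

2 then 1

Order 1 then 2:
  1 Intervocalic Lenition: [turkedo] → [turkezo]
  2 Syncope: [turkezo] → [turkzo]
  result: [turkzo]
Order 2 then 1:
  2 Syncope: [turkedo] → [turkdo]
  1 Intervocalic Lenition: no change — [turkdo]
  result: [turkdo]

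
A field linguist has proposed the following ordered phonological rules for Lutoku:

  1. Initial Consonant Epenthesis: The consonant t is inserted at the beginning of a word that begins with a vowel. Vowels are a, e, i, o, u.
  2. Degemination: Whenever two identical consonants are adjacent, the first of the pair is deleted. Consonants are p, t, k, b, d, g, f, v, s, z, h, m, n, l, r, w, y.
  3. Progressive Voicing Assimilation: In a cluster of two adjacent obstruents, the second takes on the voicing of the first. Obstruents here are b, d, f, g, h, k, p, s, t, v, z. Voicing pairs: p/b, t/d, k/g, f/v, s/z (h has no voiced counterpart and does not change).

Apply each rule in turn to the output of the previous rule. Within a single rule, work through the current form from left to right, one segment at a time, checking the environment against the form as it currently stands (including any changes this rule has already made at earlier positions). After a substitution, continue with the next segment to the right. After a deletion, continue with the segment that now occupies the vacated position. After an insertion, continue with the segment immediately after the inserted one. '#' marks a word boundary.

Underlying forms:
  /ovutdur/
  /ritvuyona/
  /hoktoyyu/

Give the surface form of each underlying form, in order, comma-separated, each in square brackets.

[tovuttur], [ritfuyona], [hoktoyu]

/ovutdur/:
  1 Initial Consonant Epenthesis: [ovutdur] → [tovutdur]
  2 Degemination: no change — [tovutdur]
  3 Progressive Voicing Assimilation: [tovutdur] → [tovuttur]
/ritvuyona/:
  1 Initial Consonant Epenthesis: no change — [ritvuyona]
  2 Degemination: no change — [ritvuyona]
  3 Progressive Voicing Assimilation: [ritvuyona] → [ritfuyona]
/hoktoyyu/:
  1 Initial Consonant Epenthesis: no change — [hoktoyyu]
  2 Degemination: [hoktoyyu] → [hoktoyu]
  3 Progressive Voicing Assimilation: no change — [hoktoyu]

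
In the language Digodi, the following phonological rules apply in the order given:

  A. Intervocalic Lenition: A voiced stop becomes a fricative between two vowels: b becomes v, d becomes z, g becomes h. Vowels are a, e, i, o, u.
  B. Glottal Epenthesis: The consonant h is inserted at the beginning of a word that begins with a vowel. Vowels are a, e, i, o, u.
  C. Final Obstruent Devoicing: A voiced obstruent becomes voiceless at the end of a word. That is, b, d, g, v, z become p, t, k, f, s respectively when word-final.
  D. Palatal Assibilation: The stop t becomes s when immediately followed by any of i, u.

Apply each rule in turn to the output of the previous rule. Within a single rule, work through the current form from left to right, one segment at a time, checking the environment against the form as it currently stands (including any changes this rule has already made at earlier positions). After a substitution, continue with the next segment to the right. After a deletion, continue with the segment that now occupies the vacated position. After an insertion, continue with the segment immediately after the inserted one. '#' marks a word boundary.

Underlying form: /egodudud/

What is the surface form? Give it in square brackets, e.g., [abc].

A Intervocalic Lenition: [egodudud] → [ehozuzud]
B Glottal Epenthesis: [ehozuzud] → [hehozuzud]
C Final Obstruent Devoicing: [hehozuzud] → [hehozuzut]
D Palatal Assibilation: no change — [hehozuzut]

[hehozuzut]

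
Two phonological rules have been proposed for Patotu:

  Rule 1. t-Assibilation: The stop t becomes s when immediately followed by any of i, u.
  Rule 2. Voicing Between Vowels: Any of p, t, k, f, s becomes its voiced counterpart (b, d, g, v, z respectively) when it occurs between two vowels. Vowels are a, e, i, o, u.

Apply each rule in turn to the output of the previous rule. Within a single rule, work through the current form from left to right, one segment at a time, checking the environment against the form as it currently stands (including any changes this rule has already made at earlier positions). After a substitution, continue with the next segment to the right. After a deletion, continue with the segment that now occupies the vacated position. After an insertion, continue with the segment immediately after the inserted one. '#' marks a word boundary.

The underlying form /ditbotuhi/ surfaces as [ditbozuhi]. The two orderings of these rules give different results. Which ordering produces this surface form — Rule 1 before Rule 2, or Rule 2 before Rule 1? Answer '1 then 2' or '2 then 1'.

Order 1 then 2:
  1 t-Assibilation: [ditbotuhi] → [ditbosuhi]
  2 Voicing Between Vowels: [ditbosuhi] → [ditbozuhi]
  result: [ditbozuhi]
Order 2 then 1:
  2 Voicing Between Vowels: [ditbotuhi] → [ditboduhi]
  1 t-Assibilation: no change — [ditboduhi]
  result: [ditboduhi]

1 then 2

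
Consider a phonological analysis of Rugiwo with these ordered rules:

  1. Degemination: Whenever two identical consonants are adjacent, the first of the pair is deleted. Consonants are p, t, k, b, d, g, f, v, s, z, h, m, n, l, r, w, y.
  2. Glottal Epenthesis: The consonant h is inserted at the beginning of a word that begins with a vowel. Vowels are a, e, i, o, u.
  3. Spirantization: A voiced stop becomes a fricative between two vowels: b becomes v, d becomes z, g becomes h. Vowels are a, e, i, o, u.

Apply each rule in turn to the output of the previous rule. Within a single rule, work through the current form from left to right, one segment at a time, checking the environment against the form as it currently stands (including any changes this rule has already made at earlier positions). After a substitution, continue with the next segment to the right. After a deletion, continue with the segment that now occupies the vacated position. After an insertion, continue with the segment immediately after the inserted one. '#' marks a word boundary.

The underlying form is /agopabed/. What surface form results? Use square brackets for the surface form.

[hahopaved]

1 Degemination: no change — [agopabed]
2 Glottal Epenthesis: [agopabed] → [hagopabed]
3 Spirantization: [hagopabed] → [hahopaved]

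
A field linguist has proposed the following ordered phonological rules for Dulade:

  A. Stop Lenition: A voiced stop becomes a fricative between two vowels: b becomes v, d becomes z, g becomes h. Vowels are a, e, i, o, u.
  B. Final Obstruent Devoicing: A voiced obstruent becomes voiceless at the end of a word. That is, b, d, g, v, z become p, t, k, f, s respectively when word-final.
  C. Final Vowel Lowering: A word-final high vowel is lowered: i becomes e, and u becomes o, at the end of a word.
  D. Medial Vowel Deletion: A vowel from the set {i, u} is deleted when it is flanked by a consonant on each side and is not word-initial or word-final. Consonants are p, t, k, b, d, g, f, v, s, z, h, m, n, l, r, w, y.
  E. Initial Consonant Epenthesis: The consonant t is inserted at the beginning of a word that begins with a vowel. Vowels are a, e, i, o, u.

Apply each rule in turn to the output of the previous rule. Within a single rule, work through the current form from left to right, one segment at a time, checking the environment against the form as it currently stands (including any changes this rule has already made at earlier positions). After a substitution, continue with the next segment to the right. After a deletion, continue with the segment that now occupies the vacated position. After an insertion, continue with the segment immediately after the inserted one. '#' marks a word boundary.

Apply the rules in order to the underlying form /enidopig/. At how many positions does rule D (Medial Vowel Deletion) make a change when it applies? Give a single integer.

A Stop Lenition: [enidopig] → [enizopig]
B Final Obstruent Devoicing: [enizopig] → [enizopik]
C Final Vowel Lowering: no change — [enizopik]
D Medial Vowel Deletion: [enizopik] → [enzopk]
E Initial Consonant Epenthesis: [enzopk] → [tenzopk]
Rule D changed 2 position(s).

2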